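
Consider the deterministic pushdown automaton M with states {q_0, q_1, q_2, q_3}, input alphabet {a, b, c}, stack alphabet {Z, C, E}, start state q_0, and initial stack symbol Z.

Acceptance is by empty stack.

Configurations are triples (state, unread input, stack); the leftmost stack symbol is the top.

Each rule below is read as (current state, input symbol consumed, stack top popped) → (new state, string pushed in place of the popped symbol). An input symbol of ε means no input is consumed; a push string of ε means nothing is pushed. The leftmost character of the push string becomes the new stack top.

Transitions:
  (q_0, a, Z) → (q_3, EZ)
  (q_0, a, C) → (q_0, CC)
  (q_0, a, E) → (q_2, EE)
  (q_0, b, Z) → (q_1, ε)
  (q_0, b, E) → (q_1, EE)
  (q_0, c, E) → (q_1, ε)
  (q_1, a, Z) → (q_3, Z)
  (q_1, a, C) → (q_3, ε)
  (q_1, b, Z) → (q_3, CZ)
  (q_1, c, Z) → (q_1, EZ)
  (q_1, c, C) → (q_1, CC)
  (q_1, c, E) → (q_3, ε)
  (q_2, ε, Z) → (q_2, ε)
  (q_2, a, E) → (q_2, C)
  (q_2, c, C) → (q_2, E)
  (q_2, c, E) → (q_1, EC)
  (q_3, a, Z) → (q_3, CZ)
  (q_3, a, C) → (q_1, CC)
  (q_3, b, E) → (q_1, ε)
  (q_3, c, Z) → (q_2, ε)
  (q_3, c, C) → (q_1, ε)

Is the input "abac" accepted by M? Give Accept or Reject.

(q_0, abac, Z) ⊢ (q_3, bac, EZ) ⊢ (q_1, ac, Z) ⊢ (q_3, c, Z) ⊢ (q_2, ε, ε)
All input consumed and the stack is empty.

Accept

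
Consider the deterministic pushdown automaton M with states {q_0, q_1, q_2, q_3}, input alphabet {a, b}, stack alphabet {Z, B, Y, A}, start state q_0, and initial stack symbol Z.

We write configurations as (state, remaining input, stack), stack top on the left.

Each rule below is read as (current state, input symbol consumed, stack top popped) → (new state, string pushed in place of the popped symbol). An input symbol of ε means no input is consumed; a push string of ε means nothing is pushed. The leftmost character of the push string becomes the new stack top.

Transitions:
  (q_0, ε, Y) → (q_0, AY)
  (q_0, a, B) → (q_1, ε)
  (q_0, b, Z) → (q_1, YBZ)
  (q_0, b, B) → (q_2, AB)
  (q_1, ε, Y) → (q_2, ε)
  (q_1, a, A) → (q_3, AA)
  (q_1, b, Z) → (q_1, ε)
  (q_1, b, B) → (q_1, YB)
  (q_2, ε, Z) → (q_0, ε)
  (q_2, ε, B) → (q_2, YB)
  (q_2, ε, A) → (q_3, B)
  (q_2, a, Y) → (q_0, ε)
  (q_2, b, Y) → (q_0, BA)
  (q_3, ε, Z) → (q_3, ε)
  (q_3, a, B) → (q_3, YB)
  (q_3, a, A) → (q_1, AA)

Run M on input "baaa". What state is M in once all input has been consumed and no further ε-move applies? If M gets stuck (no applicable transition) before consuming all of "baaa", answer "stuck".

stuck

(q_0, baaa, Z)
  read b, top Z: go to q_1, push YBZ → (q_1, aaa, YBZ)
  ε-move, top Y: go to q_2, push ε → (q_2, aaa, BZ)
  ε-move, top B: go to q_2, push YB → (q_2, aaa, YBZ)
  read a, top Y: go to q_0, push ε → (q_0, aa, BZ)
  read a, top B: go to q_1, push ε → (q_1, a, Z)
No transition for (q_1, a, top Z); M blocks with input a remaining.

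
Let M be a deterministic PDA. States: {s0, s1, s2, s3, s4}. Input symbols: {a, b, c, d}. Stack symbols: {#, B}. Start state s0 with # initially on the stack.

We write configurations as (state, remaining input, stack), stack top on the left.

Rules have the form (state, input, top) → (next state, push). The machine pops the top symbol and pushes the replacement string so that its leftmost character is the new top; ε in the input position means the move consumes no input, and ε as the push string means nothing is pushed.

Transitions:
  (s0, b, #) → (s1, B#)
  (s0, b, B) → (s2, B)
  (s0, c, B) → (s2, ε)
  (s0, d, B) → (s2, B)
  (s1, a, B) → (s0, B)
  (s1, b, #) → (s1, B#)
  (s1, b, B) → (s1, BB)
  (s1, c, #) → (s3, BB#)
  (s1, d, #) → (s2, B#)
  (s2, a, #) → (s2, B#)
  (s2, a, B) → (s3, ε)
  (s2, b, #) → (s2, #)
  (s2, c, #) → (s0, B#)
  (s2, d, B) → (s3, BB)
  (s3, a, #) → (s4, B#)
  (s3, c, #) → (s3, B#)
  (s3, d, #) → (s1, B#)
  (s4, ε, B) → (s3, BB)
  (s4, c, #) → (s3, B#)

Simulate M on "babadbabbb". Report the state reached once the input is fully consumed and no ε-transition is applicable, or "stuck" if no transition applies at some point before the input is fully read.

stuck

(s0, babadbabbb, #)
  read b, top #: go to s1, push B# → (s1, abadbabbb, B#)
  read a, top B: go to s0, push B → (s0, badbabbb, B#)
  read b, top B: go to s2, push B → (s2, adbabbb, B#)
  read a, top B: go to s3, push ε → (s3, dbabbb, #)
  read d, top #: go to s1, push B# → (s1, babbb, B#)
  read b, top B: go to s1, push BB → (s1, abbb, BB#)
  read a, top B: go to s0, push B → (s0, bbb, BB#)
  read b, top B: go to s2, push B → (s2, bb, BB#)
No transition for (s2, b, top B); M blocks with input bb remaining.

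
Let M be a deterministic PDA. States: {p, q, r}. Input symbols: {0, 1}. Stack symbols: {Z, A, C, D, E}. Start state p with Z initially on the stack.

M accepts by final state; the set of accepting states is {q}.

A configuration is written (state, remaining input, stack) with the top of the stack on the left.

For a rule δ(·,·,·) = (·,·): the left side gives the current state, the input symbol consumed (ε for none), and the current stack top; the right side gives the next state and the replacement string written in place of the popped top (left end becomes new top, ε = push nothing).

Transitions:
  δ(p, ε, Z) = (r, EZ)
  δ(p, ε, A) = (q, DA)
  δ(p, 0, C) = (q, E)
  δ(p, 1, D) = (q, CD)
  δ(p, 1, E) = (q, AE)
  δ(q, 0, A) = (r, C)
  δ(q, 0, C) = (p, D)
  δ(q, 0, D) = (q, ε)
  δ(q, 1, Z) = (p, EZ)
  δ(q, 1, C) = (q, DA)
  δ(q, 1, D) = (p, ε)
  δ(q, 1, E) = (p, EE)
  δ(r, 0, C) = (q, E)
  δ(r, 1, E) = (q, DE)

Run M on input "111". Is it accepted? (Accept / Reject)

(p, 111, Z) ⊢ (r, 111, EZ) ⊢ (q, 11, DEZ) ⊢ (p, 1, EZ) ⊢ (q, ε, AEZ)
All input consumed; state q ∈ F.

Accept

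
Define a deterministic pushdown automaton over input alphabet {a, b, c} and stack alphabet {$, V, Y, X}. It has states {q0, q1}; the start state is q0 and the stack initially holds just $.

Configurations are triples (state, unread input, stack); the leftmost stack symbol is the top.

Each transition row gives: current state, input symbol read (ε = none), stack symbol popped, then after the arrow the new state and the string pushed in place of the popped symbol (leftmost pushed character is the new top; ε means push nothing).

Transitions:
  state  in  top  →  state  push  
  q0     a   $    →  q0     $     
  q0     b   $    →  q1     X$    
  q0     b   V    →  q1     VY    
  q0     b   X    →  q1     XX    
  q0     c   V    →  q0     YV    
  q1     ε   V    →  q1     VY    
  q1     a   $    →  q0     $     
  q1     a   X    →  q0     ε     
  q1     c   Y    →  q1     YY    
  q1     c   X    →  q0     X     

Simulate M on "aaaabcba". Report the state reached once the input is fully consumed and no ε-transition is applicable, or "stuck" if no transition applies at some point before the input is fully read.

(q0, aaaabcba, $) ⊢ (q0, aaabcba, $) ⊢ (q0, aabcba, $) ⊢ (q0, abcba, $) ⊢ (q0, bcba, $) ⊢ (q1, cba, X$) ⊢ (q0, ba, X$) ⊢ (q1, a, XX$) ⊢ (q0, ε, X$)
All input consumed; M is in state q0.

q0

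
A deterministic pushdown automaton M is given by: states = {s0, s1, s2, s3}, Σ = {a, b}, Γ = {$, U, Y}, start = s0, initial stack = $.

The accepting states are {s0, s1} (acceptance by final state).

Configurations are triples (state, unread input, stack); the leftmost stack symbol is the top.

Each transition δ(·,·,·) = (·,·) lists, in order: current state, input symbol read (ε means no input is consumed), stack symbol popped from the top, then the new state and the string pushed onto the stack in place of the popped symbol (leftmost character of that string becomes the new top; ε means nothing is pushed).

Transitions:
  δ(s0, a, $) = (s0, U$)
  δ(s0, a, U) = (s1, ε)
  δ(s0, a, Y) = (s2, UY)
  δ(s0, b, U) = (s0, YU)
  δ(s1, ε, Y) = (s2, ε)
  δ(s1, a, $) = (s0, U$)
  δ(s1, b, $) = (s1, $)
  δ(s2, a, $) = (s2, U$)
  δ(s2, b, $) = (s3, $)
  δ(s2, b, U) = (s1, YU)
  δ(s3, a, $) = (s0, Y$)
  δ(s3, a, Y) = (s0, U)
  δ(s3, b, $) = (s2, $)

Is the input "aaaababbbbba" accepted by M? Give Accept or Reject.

Reject

(s0, aaaababbbbba, $)
  read a, top $: go to s0, push U$ → (s0, aaababbbbba, U$)
  read a, top U: go to s1, push ε → (s1, aababbbbba, $)
  read a, top $: go to s0, push U$ → (s0, ababbbbba, U$)
  read a, top U: go to s1, push ε → (s1, babbbbba, $)
  read b, top $: go to s1, push $ → (s1, abbbbba, $)
  read a, top $: go to s0, push U$ → (s0, bbbbba, U$)
  read b, top U: go to s0, push YU → (s0, bbbba, YU$)
No transition applies at (s0, bbbba, YU$); input not fully consumed.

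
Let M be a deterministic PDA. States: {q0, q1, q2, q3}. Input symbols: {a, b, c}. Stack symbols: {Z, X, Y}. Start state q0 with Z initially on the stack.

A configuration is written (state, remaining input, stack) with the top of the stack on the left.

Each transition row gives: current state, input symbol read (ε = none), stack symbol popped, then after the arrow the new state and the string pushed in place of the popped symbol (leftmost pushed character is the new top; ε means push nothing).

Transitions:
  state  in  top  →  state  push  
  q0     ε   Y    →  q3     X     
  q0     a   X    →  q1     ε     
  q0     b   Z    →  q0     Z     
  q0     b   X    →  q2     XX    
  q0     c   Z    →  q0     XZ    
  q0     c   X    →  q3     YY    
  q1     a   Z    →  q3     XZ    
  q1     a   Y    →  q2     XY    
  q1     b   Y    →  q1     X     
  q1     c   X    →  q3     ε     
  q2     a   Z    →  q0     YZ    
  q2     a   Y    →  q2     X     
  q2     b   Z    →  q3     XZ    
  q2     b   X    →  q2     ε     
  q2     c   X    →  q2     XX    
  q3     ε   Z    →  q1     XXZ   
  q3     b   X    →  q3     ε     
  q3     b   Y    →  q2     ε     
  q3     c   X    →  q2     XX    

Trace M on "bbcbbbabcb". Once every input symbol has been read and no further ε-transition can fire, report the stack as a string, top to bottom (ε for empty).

XXZ

(q0, bbcbbbabcb, Z)
  read b, top Z: go to q0, push Z → (q0, bcbbbabcb, Z)
  read b, top Z: go to q0, push Z → (q0, cbbbabcb, Z)
  read c, top Z: go to q0, push XZ → (q0, bbbabcb, XZ)
  read b, top X: go to q2, push XX → (q2, bbabcb, XXZ)
  read b, top X: go to q2, push ε → (q2, babcb, XZ)
  read b, top X: go to q2, push ε → (q2, abcb, Z)
  read a, top Z: go to q0, push YZ → (q0, bcb, YZ)
  ε-move, top Y: go to q3, push X → (q3, bcb, XZ)
  read b, top X: go to q3, push ε → (q3, cb, Z)
  ε-move, top Z: go to q1, push XXZ → (q1, cb, XXZ)
  read c, top X: go to q3, push ε → (q3, b, XZ)
  read b, top X: go to q3, push ε → (q3, ε, Z)
  ε-move, top Z: go to q1, push XXZ → (q1, ε, XXZ)
All input consumed in state q1 with stack XXZ.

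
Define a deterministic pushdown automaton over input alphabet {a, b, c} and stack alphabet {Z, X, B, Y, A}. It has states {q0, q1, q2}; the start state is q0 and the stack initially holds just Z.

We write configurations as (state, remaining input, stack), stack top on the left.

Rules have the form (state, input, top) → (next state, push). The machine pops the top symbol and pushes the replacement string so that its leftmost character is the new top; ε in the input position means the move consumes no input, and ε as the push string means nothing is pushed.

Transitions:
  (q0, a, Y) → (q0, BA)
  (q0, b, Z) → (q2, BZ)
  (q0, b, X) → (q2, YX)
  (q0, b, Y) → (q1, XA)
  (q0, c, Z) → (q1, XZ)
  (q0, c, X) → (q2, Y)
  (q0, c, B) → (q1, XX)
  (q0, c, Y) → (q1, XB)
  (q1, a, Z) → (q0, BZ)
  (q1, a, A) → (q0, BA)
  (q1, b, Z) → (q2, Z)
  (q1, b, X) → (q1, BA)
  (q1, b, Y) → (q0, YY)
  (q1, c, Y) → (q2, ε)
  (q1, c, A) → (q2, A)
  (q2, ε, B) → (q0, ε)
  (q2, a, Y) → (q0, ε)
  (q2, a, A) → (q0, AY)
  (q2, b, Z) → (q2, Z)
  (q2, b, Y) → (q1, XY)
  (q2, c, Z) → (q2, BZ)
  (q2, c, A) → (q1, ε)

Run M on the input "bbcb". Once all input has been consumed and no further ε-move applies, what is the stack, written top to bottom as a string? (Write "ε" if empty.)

(q0, bbcb, Z)
  read b, top Z: go to q2, push BZ → (q2, bcb, BZ)
  ε-move, top B: go to q0, push ε → (q0, bcb, Z)
  read b, top Z: go to q2, push BZ → (q2, cb, BZ)
  ε-move, top B: go to q0, push ε → (q0, cb, Z)
  read c, top Z: go to q1, push XZ → (q1, b, XZ)
  read b, top X: go to q1, push BA → (q1, ε, BAZ)
All input consumed in state q1 with stack BAZ.

BAZ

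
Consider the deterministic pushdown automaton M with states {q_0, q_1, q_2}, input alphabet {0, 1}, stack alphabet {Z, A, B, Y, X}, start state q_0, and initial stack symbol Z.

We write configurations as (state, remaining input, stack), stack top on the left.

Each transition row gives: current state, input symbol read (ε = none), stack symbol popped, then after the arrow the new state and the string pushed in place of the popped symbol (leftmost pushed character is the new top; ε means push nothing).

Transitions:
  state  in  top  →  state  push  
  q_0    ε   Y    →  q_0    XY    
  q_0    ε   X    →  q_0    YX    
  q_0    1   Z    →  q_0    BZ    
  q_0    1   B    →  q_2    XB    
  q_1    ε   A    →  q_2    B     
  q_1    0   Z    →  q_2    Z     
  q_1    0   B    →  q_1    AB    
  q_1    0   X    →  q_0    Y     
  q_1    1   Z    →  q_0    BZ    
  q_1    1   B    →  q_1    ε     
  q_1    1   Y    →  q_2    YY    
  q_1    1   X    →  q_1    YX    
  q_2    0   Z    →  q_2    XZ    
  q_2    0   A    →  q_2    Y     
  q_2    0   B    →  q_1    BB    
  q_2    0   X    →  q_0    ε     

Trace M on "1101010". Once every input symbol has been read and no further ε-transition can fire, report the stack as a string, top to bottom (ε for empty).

(q_0, 1101010, Z)
  read 1, top Z: go to q_0, push BZ → (q_0, 101010, BZ)
  read 1, top B: go to q_2, push XB → (q_2, 01010, XBZ)
  read 0, top X: go to q_0, push ε → (q_0, 1010, BZ)
  read 1, top B: go to q_2, push XB → (q_2, 010, XBZ)
  read 0, top X: go to q_0, push ε → (q_0, 10, BZ)
  read 1, top B: go to q_2, push XB → (q_2, 0, XBZ)
  read 0, top X: go to q_0, push ε → (q_0, ε, BZ)
All input consumed in state q_0 with stack BZ.

BZ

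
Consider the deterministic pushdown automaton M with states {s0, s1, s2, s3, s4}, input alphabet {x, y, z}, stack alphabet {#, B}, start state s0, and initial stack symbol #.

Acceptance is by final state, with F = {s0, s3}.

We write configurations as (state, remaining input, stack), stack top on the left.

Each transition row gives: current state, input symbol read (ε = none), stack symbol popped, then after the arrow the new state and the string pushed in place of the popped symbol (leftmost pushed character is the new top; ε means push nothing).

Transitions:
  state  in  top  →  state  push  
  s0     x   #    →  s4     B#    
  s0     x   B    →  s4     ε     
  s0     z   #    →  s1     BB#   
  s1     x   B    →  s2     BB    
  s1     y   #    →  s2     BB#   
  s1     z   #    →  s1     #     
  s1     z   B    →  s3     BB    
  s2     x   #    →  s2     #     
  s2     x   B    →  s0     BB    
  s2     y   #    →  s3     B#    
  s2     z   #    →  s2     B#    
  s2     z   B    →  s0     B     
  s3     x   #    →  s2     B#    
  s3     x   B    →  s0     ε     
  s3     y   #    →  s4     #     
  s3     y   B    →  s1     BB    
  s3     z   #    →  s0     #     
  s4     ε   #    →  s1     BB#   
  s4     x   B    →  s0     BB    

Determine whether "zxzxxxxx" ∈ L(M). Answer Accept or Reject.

Reject

(s0, zxzxxxxx, #)
  read z, top #: go to s1, push BB# → (s1, xzxxxxx, BB#)
  read x, top B: go to s2, push BB → (s2, zxxxxx, BBB#)
  read z, top B: go to s0, push B → (s0, xxxxx, BBB#)
  read x, top B: go to s4, push ε → (s4, xxxx, BB#)
  read x, top B: go to s0, push BB → (s0, xxx, BBB#)
  read x, top B: go to s4, push ε → (s4, xx, BB#)
  read x, top B: go to s0, push BB → (s0, x, BBB#)
  read x, top B: go to s4, push ε → (s4, ε, BB#)
All input consumed; state s4 ∉ F and no further ε-move applies.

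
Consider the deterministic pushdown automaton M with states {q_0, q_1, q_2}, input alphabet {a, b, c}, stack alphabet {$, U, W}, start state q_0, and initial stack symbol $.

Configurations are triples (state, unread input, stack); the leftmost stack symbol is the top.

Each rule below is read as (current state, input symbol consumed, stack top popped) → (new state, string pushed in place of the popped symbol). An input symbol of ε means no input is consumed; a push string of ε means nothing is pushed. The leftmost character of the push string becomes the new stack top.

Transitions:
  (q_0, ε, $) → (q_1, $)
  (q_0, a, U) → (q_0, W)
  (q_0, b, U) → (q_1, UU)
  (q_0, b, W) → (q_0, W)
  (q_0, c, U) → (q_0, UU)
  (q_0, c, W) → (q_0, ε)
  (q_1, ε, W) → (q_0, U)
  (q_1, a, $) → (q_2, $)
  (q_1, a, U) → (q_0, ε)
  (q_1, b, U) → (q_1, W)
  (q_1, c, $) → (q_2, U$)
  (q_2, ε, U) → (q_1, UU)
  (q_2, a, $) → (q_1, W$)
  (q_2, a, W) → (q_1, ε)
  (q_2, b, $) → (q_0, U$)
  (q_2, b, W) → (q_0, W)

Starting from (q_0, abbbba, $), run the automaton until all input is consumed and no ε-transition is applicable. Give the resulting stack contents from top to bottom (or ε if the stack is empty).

(q_0, abbbba, $)
  ε-move, top $: go to q_1, push $ → (q_1, abbbba, $)
  read a, top $: go to q_2, push $ → (q_2, bbbba, $)
  read b, top $: go to q_0, push U$ → (q_0, bbba, U$)
  read b, top U: go to q_1, push UU → (q_1, bba, UU$)
  read b, top U: go to q_1, push W → (q_1, ba, WU$)
  ε-move, top W: go to q_0, push U → (q_0, ba, UU$)
  read b, top U: go to q_1, push UU → (q_1, a, UUU$)
  read a, top U: go to q_0, push ε → (q_0, ε, UU$)
All input consumed in state q_0 with stack UU$.

UU$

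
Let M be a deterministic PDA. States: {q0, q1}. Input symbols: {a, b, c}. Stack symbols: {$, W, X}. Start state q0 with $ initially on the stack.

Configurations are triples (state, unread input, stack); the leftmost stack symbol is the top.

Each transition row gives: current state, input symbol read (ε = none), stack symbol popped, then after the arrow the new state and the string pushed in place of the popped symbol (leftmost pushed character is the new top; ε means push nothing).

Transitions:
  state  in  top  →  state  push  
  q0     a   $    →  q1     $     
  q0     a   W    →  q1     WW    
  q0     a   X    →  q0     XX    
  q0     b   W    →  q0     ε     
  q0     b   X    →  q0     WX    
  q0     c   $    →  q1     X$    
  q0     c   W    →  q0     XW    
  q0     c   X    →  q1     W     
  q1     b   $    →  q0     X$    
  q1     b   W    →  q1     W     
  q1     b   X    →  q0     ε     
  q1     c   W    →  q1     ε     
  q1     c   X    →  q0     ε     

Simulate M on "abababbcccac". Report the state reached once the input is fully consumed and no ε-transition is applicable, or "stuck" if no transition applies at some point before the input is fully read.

q1

(q0, abababbcccac, $) ⊢ (q1, bababbcccac, $) ⊢ (q0, ababbcccac, X$) ⊢ (q0, babbcccac, XX$) ⊢ (q0, abbcccac, WXX$) ⊢ (q1, bbcccac, WWXX$) ⊢ (q1, bcccac, WWXX$) ⊢ (q1, cccac, WWXX$) ⊢ (q1, ccac, WXX$) ⊢ (q1, cac, XX$) ⊢ (q0, ac, X$) ⊢ (q0, c, XX$) ⊢ (q1, ε, WX$)
All input consumed; M is in state q1.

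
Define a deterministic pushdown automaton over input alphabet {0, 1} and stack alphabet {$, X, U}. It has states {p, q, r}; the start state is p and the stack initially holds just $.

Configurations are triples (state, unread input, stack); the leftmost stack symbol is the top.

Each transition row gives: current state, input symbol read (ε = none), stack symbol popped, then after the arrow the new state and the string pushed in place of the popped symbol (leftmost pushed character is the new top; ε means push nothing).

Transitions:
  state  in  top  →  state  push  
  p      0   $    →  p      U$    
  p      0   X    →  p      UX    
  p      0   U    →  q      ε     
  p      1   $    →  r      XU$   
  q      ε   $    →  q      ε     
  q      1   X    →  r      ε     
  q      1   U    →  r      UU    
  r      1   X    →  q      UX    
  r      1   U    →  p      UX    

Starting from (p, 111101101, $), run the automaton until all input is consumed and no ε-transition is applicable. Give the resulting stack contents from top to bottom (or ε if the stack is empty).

XU$

(p, 111101101, $)
  read 1, top $: go to r, push XU$ → (r, 11101101, XU$)
  read 1, top X: go to q, push UX → (q, 1101101, UXU$)
  read 1, top U: go to r, push UU → (r, 101101, UUXU$)
  read 1, top U: go to p, push UX → (p, 01101, UXUXU$)
  read 0, top U: go to q, push ε → (q, 1101, XUXU$)
  read 1, top X: go to r, push ε → (r, 101, UXU$)
  read 1, top U: go to p, push UX → (p, 01, UXXU$)
  read 0, top U: go to q, push ε → (q, 1, XXU$)
  read 1, top X: go to r, push ε → (r, ε, XU$)
All input consumed in state r with stack XU$.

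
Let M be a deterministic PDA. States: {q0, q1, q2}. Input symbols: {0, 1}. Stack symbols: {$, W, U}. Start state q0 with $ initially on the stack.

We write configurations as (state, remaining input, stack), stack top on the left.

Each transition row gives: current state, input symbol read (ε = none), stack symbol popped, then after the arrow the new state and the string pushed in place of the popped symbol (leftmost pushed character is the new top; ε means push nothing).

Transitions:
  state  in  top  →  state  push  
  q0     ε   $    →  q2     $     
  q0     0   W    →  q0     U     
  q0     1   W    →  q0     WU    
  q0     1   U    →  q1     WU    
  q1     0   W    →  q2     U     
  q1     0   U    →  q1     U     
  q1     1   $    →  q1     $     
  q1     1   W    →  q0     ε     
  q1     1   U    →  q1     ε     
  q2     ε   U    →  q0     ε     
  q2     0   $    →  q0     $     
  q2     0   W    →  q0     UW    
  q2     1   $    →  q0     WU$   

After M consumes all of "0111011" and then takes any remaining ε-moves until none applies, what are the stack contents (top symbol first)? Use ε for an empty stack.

(q0, 0111011, $)
  ε-move, top $: go to q2, push $ → (q2, 0111011, $)
  read 0, top $: go to q0, push $ → (q0, 111011, $)
  ε-move, top $: go to q2, push $ → (q2, 111011, $)
  read 1, top $: go to q0, push WU$ → (q0, 11011, WU$)
  read 1, top W: go to q0, push WU → (q0, 1011, WUU$)
  read 1, top W: go to q0, push WU → (q0, 011, WUUU$)
  read 0, top W: go to q0, push U → (q0, 11, UUUU$)
  read 1, top U: go to q1, push WU → (q1, 1, WUUUU$)
  read 1, top W: go to q0, push ε → (q0, ε, UUUU$)
All input consumed in state q0 with stack UUUU$.

UUUU$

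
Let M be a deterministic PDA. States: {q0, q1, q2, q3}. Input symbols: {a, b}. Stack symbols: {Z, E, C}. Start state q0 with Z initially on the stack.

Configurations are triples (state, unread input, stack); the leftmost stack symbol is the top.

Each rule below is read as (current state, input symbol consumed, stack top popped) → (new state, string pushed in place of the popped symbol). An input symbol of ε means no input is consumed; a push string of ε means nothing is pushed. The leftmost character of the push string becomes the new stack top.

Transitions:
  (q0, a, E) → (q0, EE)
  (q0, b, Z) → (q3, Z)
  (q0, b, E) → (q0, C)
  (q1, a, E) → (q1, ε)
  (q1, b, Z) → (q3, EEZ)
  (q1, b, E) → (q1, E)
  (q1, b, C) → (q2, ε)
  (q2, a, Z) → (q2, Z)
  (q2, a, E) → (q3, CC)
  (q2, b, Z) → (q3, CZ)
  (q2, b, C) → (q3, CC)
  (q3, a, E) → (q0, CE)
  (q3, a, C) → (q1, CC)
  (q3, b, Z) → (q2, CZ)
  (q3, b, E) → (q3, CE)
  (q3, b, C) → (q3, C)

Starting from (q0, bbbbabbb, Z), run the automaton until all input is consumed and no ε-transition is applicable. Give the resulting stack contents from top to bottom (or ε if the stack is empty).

(q0, bbbbabbb, Z)
  read b, top Z: go to q3, push Z → (q3, bbbabbb, Z)
  read b, top Z: go to q2, push CZ → (q2, bbabbb, CZ)
  read b, top C: go to q3, push CC → (q3, babbb, CCZ)
  read b, top C: go to q3, push C → (q3, abbb, CCZ)
  read a, top C: go to q1, push CC → (q1, bbb, CCCZ)
  read b, top C: go to q2, push ε → (q2, bb, CCZ)
  read b, top C: go to q3, push CC → (q3, b, CCCZ)
  read b, top C: go to q3, push C → (q3, ε, CCCZ)
All input consumed in state q3 with stack CCCZ.

CCCZ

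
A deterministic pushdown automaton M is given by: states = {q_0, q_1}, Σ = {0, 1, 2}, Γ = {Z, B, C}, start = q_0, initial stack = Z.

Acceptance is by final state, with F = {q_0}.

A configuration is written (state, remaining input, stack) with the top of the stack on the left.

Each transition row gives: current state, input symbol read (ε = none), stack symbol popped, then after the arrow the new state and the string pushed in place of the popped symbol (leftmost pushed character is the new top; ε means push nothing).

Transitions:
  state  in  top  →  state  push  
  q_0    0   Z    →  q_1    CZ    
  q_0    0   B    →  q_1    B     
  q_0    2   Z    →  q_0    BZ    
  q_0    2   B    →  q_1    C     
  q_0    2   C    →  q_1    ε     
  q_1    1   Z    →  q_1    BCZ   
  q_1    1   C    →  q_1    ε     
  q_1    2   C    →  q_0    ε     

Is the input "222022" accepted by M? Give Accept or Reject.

Accept

(q_0, 222022, Z)
  read 2, top Z: go to q_0, push BZ → (q_0, 22022, BZ)
  read 2, top B: go to q_1, push C → (q_1, 2022, CZ)
  read 2, top C: go to q_0, push ε → (q_0, 022, Z)
  read 0, top Z: go to q_1, push CZ → (q_1, 22, CZ)
  read 2, top C: go to q_0, push ε → (q_0, 2, Z)
  read 2, top Z: go to q_0, push BZ → (q_0, ε, BZ)
All input consumed; state q_0 ∈ F.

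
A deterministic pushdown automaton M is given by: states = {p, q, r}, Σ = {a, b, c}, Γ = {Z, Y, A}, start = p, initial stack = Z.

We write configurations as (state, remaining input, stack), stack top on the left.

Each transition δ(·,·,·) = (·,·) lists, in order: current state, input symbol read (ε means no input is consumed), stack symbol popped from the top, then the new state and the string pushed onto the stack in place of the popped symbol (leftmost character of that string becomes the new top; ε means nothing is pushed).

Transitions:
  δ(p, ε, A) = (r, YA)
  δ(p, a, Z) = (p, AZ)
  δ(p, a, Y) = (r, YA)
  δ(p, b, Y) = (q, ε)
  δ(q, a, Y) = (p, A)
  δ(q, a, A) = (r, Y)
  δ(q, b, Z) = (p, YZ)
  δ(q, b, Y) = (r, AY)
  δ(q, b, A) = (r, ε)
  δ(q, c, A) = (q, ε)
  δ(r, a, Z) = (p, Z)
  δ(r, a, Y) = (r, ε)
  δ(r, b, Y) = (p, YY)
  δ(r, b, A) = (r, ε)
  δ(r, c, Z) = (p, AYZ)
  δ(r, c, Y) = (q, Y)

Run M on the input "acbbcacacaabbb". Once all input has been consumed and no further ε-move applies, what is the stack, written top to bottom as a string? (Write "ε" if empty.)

(p, acbbcacacaabbb, Z)
  read a, top Z: go to p, push AZ → (p, cbbcacacaabbb, AZ)
  ε-move, top A: go to r, push YA → (r, cbbcacacaabbb, YAZ)
  read c, top Y: go to q, push Y → (q, bbcacacaabbb, YAZ)
  read b, top Y: go to r, push AY → (r, bcacacaabbb, AYAZ)
  read b, top A: go to r, push ε → (r, cacacaabbb, YAZ)
  read c, top Y: go to q, push Y → (q, acacaabbb, YAZ)
  read a, top Y: go to p, push A → (p, cacaabbb, AAZ)
  ε-move, top A: go to r, push YA → (r, cacaabbb, YAAZ)
  read c, top Y: go to q, push Y → (q, acaabbb, YAAZ)
  read a, top Y: go to p, push A → (p, caabbb, AAAZ)
  ε-move, top A: go to r, push YA → (r, caabbb, YAAAZ)
  read c, top Y: go to q, push Y → (q, aabbb, YAAAZ)
  read a, top Y: go to p, push A → (p, abbb, AAAAZ)
  ε-move, top A: go to r, push YA → (r, abbb, YAAAAZ)
  read a, top Y: go to r, push ε → (r, bbb, AAAAZ)
  read b, top A: go to r, push ε → (r, bb, AAAZ)
  read b, top A: go to r, push ε → (r, b, AAZ)
  read b, top A: go to r, push ε → (r, ε, AZ)
All input consumed in state r with stack AZ.

AZ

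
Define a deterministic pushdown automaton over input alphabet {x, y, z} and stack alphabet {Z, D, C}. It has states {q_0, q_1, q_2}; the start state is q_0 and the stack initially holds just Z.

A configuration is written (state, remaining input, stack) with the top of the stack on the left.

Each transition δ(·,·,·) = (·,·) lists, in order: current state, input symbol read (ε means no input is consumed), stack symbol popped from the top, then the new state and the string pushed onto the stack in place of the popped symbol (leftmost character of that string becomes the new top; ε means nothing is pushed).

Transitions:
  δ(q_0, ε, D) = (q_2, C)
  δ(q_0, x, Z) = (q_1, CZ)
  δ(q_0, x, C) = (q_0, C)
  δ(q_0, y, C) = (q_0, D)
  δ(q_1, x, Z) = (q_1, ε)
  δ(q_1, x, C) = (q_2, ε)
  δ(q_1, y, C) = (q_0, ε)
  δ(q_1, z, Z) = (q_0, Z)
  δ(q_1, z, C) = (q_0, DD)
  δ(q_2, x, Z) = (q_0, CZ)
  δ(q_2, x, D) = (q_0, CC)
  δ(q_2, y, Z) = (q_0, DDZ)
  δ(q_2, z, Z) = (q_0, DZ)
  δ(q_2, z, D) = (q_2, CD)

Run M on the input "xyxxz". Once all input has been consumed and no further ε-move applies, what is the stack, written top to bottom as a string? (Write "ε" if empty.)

(q_0, xyxxz, Z)
  read x, top Z: go to q_1, push CZ → (q_1, yxxz, CZ)
  read y, top C: go to q_0, push ε → (q_0, xxz, Z)
  read x, top Z: go to q_1, push CZ → (q_1, xz, CZ)
  read x, top C: go to q_2, push ε → (q_2, z, Z)
  read z, top Z: go to q_0, push DZ → (q_0, ε, DZ)
  ε-move, top D: go to q_2, push C → (q_2, ε, CZ)
All input consumed in state q_2 with stack CZ.

CZ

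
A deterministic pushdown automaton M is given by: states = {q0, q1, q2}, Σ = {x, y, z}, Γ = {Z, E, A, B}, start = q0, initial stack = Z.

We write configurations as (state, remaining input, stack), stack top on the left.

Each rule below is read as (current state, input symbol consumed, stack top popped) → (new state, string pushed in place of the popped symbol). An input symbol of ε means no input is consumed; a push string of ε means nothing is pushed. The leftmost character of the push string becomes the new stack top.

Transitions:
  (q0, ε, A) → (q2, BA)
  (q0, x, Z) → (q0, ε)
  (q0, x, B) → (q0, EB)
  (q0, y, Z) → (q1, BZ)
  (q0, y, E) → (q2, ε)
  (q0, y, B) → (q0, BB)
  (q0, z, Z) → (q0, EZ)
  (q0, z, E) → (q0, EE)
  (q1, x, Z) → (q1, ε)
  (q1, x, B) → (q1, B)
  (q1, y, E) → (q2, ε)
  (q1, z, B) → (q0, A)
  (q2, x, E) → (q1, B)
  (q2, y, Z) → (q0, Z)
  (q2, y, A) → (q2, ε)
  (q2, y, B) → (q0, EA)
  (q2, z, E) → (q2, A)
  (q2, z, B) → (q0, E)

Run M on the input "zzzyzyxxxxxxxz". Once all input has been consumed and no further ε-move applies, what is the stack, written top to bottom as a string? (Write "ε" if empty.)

BAZ

(q0, zzzyzyxxxxxxxz, Z)
  read z, top Z: go to q0, push EZ → (q0, zzyzyxxxxxxxz, EZ)
  read z, top E: go to q0, push EE → (q0, zyzyxxxxxxxz, EEZ)
  read z, top E: go to q0, push EE → (q0, yzyxxxxxxxz, EEEZ)
  read y, top E: go to q2, push ε → (q2, zyxxxxxxxz, EEZ)
  read z, top E: go to q2, push A → (q2, yxxxxxxxz, AEZ)
  read y, top A: go to q2, push ε → (q2, xxxxxxxz, EZ)
  read x, top E: go to q1, push B → (q1, xxxxxxz, BZ)
  read x, top B: go to q1, push B → (q1, xxxxxz, BZ)
  read x, top B: go to q1, push B → (q1, xxxxz, BZ)
  read x, top B: go to q1, push B → (q1, xxxz, BZ)
  read x, top B: go to q1, push B → (q1, xxz, BZ)
  read x, top B: go to q1, push B → (q1, xz, BZ)
  read x, top B: go to q1, push B → (q1, z, BZ)
  read z, top B: go to q0, push A → (q0, ε, AZ)
  ε-move, top A: go to q2, push BA → (q2, ε, BAZ)
All input consumed in state q2 with stack BAZ.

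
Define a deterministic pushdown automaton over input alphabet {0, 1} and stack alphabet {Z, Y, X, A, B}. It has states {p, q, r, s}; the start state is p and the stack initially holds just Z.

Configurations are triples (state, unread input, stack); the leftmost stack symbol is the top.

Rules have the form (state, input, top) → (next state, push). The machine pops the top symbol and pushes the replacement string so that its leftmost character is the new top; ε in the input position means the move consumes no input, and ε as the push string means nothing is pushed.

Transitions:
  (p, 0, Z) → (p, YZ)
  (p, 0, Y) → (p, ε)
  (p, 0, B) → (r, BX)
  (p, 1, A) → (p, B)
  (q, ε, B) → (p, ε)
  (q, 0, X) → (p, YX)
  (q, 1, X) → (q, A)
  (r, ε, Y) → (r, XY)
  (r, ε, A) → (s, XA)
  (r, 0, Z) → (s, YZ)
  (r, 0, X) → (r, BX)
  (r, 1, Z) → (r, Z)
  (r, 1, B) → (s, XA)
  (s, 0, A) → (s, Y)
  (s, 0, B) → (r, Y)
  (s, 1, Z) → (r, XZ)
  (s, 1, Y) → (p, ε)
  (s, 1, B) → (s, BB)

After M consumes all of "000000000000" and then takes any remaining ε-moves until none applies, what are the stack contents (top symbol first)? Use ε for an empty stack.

(p, 000000000000, Z)
  read 0, top Z: go to p, push YZ → (p, 00000000000, YZ)
  read 0, top Y: go to p, push ε → (p, 0000000000, Z)
  read 0, top Z: go to p, push YZ → (p, 000000000, YZ)
  read 0, top Y: go to p, push ε → (p, 00000000, Z)
  read 0, top Z: go to p, push YZ → (p, 0000000, YZ)
  read 0, top Y: go to p, push ε → (p, 000000, Z)
  read 0, top Z: go to p, push YZ → (p, 00000, YZ)
  read 0, top Y: go to p, push ε → (p, 0000, Z)
  read 0, top Z: go to p, push YZ → (p, 000, YZ)
  read 0, top Y: go to p, push ε → (p, 00, Z)
  read 0, top Z: go to p, push YZ → (p, 0, YZ)
  read 0, top Y: go to p, push ε → (p, ε, Z)
All input consumed in state p with stack Z.

Z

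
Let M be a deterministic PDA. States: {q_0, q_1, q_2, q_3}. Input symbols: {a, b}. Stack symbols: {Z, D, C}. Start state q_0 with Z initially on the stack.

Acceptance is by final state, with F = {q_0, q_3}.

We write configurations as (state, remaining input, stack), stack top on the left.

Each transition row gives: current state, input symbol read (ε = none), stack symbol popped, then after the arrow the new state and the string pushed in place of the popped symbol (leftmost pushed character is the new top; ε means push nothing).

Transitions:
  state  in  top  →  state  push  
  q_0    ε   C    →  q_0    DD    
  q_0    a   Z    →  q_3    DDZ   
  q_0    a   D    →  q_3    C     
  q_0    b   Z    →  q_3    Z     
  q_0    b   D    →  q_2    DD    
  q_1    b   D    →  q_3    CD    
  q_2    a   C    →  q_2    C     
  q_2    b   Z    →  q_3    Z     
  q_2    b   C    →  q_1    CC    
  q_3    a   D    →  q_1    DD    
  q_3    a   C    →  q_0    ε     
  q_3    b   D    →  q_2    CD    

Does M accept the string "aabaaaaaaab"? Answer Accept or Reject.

Accept

(q_0, aabaaaaaaab, Z)
  read a, top Z: go to q_3, push DDZ → (q_3, abaaaaaaab, DDZ)
  read a, top D: go to q_1, push DD → (q_1, baaaaaaab, DDDZ)
  read b, top D: go to q_3, push CD → (q_3, aaaaaaab, CDDDZ)
  read a, top C: go to q_0, push ε → (q_0, aaaaaab, DDDZ)
  read a, top D: go to q_3, push C → (q_3, aaaaab, CDDZ)
  read a, top C: go to q_0, push ε → (q_0, aaaab, DDZ)
  read a, top D: go to q_3, push C → (q_3, aaab, CDZ)
  read a, top C: go to q_0, push ε → (q_0, aab, DZ)
  read a, top D: go to q_3, push C → (q_3, ab, CZ)
  read a, top C: go to q_0, push ε → (q_0, b, Z)
  read b, top Z: go to q_3, push Z → (q_3, ε, Z)
All input consumed; state q_3 ∈ F.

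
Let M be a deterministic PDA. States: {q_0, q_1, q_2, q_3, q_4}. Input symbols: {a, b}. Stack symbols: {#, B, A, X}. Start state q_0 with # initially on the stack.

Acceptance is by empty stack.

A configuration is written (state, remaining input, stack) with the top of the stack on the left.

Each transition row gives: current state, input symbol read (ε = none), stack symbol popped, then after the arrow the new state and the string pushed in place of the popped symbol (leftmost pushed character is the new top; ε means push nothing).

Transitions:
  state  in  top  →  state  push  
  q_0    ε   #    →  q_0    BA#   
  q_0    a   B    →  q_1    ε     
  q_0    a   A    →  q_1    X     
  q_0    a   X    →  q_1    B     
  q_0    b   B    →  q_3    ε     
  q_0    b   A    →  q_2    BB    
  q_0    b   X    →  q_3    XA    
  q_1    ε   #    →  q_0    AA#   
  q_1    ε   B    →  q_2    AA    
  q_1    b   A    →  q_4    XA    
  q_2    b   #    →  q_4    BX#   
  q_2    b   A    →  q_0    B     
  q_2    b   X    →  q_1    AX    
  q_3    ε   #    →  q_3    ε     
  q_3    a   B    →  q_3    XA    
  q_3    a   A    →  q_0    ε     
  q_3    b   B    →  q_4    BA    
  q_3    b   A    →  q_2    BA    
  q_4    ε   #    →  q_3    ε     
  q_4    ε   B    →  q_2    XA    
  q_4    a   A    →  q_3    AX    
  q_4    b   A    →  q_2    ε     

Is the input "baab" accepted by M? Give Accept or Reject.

Reject

(q_0, baab, #) ⊢ (q_0, baab, BA#) ⊢ (q_3, aab, A#) ⊢ (q_0, ab, #) ⊢ (q_0, ab, BA#) ⊢ (q_1, b, A#) ⊢ (q_4, ε, XA#)
All input consumed; stack is XA#, not empty, and no further ε-move applies.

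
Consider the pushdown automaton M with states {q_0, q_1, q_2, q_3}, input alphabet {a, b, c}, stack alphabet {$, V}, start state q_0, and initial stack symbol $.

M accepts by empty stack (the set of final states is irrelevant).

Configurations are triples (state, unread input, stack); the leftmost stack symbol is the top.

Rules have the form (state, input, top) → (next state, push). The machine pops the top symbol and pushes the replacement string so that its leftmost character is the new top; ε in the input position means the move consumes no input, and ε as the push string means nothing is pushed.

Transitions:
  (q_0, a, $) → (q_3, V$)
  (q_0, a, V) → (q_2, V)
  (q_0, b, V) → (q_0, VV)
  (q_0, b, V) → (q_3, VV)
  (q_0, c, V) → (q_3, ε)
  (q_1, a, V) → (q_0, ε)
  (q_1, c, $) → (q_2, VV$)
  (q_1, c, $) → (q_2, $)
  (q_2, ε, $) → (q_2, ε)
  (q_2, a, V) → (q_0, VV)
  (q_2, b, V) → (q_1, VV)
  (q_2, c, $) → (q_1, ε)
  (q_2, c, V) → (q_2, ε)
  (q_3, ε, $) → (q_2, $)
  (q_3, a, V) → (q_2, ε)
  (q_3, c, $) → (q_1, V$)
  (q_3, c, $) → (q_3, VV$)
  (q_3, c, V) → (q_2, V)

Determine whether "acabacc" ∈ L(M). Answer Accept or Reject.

Accept

One accepting computation: (q_0, acabacc, $) ⊢ (q_3, cabacc, V$) ⊢ (q_2, abacc, V$) ⊢ (q_0, bacc, VV$) ⊢ (q_3, acc, VVV$) ⊢ (q_2, cc, VV$) ⊢ (q_2, c, V$) ⊢ (q_2, ε, $) ⊢ (q_2, ε, ε)
All input consumed and the stack is empty.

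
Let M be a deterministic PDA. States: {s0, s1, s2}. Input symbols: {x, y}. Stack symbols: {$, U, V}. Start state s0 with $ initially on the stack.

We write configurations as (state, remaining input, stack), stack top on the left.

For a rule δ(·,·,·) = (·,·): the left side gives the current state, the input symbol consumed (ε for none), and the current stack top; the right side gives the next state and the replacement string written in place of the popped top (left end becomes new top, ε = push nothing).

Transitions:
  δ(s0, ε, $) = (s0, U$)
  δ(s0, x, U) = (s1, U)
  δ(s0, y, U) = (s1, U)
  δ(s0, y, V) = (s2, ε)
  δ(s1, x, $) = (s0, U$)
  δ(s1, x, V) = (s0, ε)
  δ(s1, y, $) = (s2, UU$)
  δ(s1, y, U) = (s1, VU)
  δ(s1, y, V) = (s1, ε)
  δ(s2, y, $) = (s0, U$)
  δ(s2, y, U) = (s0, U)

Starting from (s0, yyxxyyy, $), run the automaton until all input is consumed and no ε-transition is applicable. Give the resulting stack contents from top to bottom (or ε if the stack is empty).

VU$

(s0, yyxxyyy, $) ⊢ (s0, yyxxyyy, U$) ⊢ (s1, yxxyyy, U$) ⊢ (s1, xxyyy, VU$) ⊢ (s0, xyyy, U$) ⊢ (s1, yyy, U$) ⊢ (s1, yy, VU$) ⊢ (s1, y, U$) ⊢ (s1, ε, VU$)
All input consumed in state s1 with stack VU$.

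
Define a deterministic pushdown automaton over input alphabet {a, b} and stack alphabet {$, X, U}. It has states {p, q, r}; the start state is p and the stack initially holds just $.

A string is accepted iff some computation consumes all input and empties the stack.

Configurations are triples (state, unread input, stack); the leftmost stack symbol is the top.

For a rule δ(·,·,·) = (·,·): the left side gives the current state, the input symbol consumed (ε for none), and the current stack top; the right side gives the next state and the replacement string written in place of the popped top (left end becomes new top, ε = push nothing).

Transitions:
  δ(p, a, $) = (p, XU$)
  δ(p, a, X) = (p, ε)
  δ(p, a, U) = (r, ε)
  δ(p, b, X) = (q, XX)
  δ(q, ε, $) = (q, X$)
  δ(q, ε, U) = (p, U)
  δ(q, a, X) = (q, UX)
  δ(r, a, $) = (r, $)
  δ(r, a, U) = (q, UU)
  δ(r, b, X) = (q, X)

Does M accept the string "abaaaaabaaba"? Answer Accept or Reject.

Reject

(p, abaaaaabaaba, $) ⊢ (p, baaaaabaaba, XU$) ⊢ (q, aaaaabaaba, XXU$) ⊢ (q, aaaabaaba, UXXU$) ⊢ (p, aaaabaaba, UXXU$) ⊢ (r, aaabaaba, XXU$)
No transition applies at (r, aaabaaba, XXU$); input not fully consumed.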